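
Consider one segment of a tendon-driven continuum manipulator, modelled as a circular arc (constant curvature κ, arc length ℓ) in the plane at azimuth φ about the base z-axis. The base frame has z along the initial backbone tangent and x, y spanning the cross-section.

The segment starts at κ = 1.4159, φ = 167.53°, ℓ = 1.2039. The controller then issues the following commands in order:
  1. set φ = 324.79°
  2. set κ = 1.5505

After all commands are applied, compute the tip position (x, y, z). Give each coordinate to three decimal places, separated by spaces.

0.681 -0.480 0.617

initial: κ=1.4159, φ=167.53°, ℓ=1.2039
cmd 1: set φ=324.79° → (κ,φ,ℓ)=(1.4159,324.79°,1.2039) → tip=(0.6540,-0.4615,0.7000)
cmd 2: set κ=1.5505 → (κ,φ,ℓ)=(1.5505,324.79°,1.2039) → tip=(0.6806,-0.4803,0.6169)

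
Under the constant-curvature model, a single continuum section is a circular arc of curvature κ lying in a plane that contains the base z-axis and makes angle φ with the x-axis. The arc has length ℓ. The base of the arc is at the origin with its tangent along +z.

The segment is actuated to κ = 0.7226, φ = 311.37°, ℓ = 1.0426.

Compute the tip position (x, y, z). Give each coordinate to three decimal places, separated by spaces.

0.248 -0.281 0.947

θ = κ·ℓ = 0.7226 × 1.0426 = 0.75338 rad
ρ = (1 − cos θ)/κ = (1 − 0.72938)/0.7226 = 0.37451
z = sin θ / κ = 0.68411/0.7226 = 0.94673
x = ρ cos φ = 0.37451 × cos(311.37°) = 0.24752
y = ρ sin φ = 0.37451 × sin(311.37°) = -0.28105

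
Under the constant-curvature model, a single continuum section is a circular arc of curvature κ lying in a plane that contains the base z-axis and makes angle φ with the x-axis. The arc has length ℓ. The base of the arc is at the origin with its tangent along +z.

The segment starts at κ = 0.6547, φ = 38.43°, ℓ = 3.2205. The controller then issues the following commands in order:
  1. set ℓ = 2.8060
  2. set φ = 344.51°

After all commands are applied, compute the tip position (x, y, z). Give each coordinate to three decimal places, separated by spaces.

initial: κ=0.6547, φ=38.43°, ℓ=3.2205
cmd 1: set ℓ=2.8060 → (κ,φ,ℓ)=(0.6547,38.43°,2.8060) → tip=(1.5114,1.1992,1.4736)
cmd 2: set φ=344.51° → (κ,φ,ℓ)=(0.6547,344.51°,2.8060) → tip=(1.8593,-0.5153,1.4736)

1.859 -0.515 1.474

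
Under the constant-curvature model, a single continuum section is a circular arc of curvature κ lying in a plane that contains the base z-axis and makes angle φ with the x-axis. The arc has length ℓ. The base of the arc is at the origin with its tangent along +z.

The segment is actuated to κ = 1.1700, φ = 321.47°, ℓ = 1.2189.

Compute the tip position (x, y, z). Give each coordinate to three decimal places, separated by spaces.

θ = κ·ℓ = 1.1700 × 1.2189 = 1.42611 rad
ρ = (1 − cos θ)/κ = (1 − 0.14418)/1.1700 = 0.73147
z = sin θ / κ = 0.98955/1.1700 = 0.84577
x = ρ cos φ = 0.73147 × cos(321.47°) = 0.57222
y = ρ sin φ = 0.73147 × sin(321.47°) = -0.45565

0.572 -0.456 0.846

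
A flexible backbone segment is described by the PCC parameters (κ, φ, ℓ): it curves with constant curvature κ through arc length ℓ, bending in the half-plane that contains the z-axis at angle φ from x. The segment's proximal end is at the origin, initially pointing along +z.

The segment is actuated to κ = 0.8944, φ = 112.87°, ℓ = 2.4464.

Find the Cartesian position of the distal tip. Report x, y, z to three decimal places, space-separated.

θ = κ·ℓ = 0.8944 × 2.4464 = 2.18806 rad
ρ = (1 − cos θ)/κ = (1 − -0.57881)/0.8944 = 1.76521
z = sin θ / κ = 0.81547/0.8944 = 0.91175
x = ρ cos φ = 1.76521 × cos(112.87°) = -0.68603
y = ρ sin φ = 1.76521 × sin(112.87°) = 1.62645

-0.686 1.626 0.912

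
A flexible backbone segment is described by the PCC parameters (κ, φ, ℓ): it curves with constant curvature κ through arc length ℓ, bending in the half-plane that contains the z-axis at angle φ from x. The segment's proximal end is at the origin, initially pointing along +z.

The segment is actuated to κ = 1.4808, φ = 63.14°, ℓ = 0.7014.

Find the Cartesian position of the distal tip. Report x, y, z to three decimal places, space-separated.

θ = κ·ℓ = 1.4808 × 0.7014 = 1.03863 rad
ρ = (1 − cos θ)/κ = (1 − 0.50740)/1.4808 = 0.33266
z = sin θ / κ = 0.86171/1.4808 = 0.58192
x = ρ cos φ = 0.33266 × cos(63.14°) = 0.15030
y = ρ sin φ = 0.33266 × sin(63.14°) = 0.29677

0.150 0.297 0.582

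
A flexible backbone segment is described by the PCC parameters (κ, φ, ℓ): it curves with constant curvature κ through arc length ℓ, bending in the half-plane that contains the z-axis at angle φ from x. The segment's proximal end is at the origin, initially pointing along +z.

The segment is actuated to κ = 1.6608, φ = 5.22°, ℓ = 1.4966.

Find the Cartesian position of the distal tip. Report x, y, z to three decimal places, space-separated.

1.075 0.098 0.367

θ = κ·ℓ = 1.6608 × 1.4966 = 2.48555 rad
ρ = (1 − cos θ)/κ = (1 − -0.79241)/1.6608 = 1.07925
z = sin θ / κ = 0.60998/1.6608 = 0.36728
x = ρ cos φ = 1.07925 × cos(5.22°) = 1.07477
y = ρ sin φ = 1.07925 × sin(5.22°) = 0.09819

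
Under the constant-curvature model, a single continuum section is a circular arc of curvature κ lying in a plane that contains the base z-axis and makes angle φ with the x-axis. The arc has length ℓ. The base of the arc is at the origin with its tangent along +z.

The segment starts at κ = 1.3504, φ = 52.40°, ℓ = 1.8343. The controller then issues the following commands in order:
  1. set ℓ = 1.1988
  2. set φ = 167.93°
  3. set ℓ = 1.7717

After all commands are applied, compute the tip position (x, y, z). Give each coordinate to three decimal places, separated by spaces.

initial: κ=1.3504, φ=52.40°, ℓ=1.8343
cmd 1: set ℓ=1.1988 → (κ,φ,ℓ)=(1.3504,52.40°,1.1988) → tip=(0.4735,0.6149,0.7397)
cmd 2: set φ=167.93° → (κ,φ,ℓ)=(1.3504,167.93°,1.1988) → tip=(-0.7589,0.1623,0.7397)
cmd 3: set ℓ=1.7717 → (κ,φ,ℓ)=(1.3504,167.93°,1.7717) → tip=(-1.2545,0.2682,0.5043)

-1.254 0.268 0.504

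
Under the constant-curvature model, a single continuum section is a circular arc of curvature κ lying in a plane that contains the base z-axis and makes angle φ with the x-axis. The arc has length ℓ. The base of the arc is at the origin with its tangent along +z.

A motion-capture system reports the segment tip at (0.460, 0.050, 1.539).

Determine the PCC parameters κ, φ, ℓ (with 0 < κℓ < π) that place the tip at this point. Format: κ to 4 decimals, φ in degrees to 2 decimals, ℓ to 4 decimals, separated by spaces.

0.3583 6.20 1.6301

ρ = √(x²+y²) = √(0.460² + 0.050²) = 0.46271
φ = atan2(y, x) mod 360° = atan2(0.050, 0.460) = 6.2034°
|p|² = ρ² + z² = 0.46271² + 1.539² = 2.58262
κ = 2ρ / |p|² = 2×0.46271 / 2.58262 = 0.35833
θ = 2·atan2(ρ, z) = 2·atan2(0.46271, 1.539) = 0.58412 rad
ℓ = θ/κ = 0.58412/0.35833 = 1.63013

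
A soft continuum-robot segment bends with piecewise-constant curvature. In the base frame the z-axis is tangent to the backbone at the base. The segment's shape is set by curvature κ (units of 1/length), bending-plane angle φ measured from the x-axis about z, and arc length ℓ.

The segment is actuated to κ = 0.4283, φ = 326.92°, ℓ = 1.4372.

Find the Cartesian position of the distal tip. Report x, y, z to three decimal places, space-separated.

0.359 -0.234 1.348

θ = κ·ℓ = 0.4283 × 1.4372 = 0.61555 rad
ρ = (1 − cos θ)/κ = (1 − 0.81645)/0.4283 = 0.42854
z = sin θ / κ = 0.57741/0.4283 = 1.34814
x = ρ cos φ = 0.42854 × cos(326.92°) = 0.35908
y = ρ sin φ = 0.42854 × sin(326.92°) = -0.23390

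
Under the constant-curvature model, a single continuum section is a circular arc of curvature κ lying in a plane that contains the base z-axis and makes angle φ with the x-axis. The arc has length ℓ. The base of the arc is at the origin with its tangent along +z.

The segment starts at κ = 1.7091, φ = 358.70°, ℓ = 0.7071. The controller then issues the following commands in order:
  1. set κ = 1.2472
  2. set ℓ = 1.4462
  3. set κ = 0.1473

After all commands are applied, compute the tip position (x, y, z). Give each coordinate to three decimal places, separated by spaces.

0.153 -0.003 1.435

initial: κ=1.7091, φ=358.70°, ℓ=0.7071
cmd 1: set κ=1.2472 → (κ,φ,ℓ)=(1.2472,358.70°,0.7071) → tip=(0.2920,-0.0066,0.6189)
cmd 2: set ℓ=1.4462 → (κ,φ,ℓ)=(1.2472,358.70°,1.4462) → tip=(0.9866,-0.0224,0.7801)
cmd 3: set κ=0.1473 → (κ,φ,ℓ)=(0.1473,358.70°,1.4462) → tip=(0.1534,-0.0035,1.4353)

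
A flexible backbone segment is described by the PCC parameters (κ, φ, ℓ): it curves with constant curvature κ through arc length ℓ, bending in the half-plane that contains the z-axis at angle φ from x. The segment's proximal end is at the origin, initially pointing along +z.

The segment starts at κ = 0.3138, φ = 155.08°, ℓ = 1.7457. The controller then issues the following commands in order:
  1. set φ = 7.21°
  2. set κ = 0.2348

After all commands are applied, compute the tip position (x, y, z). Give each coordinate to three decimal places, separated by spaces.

initial: κ=0.3138, φ=155.08°, ℓ=1.7457
cmd 1: set φ=7.21° → (κ,φ,ℓ)=(0.3138,7.21°,1.7457) → tip=(0.4626,0.0585,1.6597)
cmd 2: set κ=0.2348 → (κ,φ,ℓ)=(0.2348,7.21°,1.7457) → tip=(0.3500,0.0443,1.6972)

0.350 0.044 1.697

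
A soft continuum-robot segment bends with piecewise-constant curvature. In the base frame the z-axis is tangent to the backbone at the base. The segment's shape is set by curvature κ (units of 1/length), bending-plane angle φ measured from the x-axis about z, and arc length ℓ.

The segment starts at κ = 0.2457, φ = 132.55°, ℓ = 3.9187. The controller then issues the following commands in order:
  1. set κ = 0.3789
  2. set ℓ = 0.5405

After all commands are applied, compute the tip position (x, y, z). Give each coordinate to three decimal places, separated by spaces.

-0.037 0.041 0.537

initial: κ=0.2457, φ=132.55°, ℓ=3.9187
cmd 1: set κ=0.3789 → (κ,φ,ℓ)=(0.3789,132.55°,3.9187) → tip=(-1.6314,1.7773,2.6295)
cmd 2: set ℓ=0.5405 → (κ,φ,ℓ)=(0.3789,132.55°,0.5405) → tip=(-0.0373,0.0406,0.5367)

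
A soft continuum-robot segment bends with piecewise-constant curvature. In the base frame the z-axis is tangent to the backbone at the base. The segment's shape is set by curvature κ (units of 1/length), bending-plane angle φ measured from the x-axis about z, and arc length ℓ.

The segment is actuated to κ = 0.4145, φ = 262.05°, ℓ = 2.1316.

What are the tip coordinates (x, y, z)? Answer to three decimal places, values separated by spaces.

θ = κ·ℓ = 0.4145 × 2.1316 = 0.88355 rad
ρ = (1 − cos θ)/κ = (1 − 0.63441)/0.4145 = 0.88200
z = sin θ / κ = 0.77299/0.4145 = 1.86488
x = ρ cos φ = 0.88200 × cos(262.05°) = -0.12199
y = ρ sin φ = 0.88200 × sin(262.05°) = -0.87352

-0.122 -0.874 1.865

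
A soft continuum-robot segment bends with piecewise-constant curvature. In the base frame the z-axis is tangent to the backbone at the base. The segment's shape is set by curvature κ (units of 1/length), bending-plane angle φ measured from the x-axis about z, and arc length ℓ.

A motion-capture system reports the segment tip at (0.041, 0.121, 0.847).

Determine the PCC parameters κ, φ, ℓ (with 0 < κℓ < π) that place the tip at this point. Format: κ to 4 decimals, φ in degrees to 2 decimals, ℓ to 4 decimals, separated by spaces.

0.3482 71.28 0.8598

ρ = √(x²+y²) = √(0.041² + 0.121²) = 0.12776
φ = atan2(y, x) mod 360° = atan2(0.121, 0.041) = 71.2814°
|p|² = ρ² + z² = 0.12776² + 0.847² = 0.73373
κ = 2ρ / |p|² = 2×0.12776 / 0.73373 = 0.34824
θ = 2·atan2(ρ, z) = 2·atan2(0.12776, 0.847) = 0.29941 rad
ℓ = θ/κ = 0.29941/0.34824 = 0.85979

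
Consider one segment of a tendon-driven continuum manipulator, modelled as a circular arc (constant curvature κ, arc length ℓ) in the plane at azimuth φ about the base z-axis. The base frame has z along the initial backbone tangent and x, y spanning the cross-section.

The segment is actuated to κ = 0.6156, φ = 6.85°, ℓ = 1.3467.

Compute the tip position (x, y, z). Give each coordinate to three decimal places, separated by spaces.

θ = κ·ℓ = 0.6156 × 1.3467 = 0.82903 rad
ρ = (1 − cos θ)/κ = (1 − 0.67559)/0.6156 = 0.52698
z = sin θ / κ = 0.73728/0.6156 = 1.19765
x = ρ cos φ = 0.52698 × cos(6.85°) = 0.52322
y = ρ sin φ = 0.52698 × sin(6.85°) = 0.06285

0.523 0.063 1.198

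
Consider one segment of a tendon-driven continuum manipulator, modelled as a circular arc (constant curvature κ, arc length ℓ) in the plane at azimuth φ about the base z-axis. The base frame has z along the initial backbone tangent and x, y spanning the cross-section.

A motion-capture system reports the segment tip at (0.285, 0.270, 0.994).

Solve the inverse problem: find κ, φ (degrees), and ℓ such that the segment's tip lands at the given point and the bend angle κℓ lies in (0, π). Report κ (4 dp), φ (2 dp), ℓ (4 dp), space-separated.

ρ = √(x²+y²) = √(0.285² + 0.270²) = 0.39259
φ = atan2(y, x) mod 360° = atan2(0.270, 0.285) = 43.4518°
|p|² = ρ² + z² = 0.39259² + 0.994² = 1.14216
κ = 2ρ / |p|² = 2×0.39259 / 1.14216 = 0.68745
θ = 2·atan2(ρ, z) = 2·atan2(0.39259, 0.994) = 0.75230 rad
ℓ = θ/κ = 0.75230/0.68745 = 1.09434

0.6874 43.45 1.0943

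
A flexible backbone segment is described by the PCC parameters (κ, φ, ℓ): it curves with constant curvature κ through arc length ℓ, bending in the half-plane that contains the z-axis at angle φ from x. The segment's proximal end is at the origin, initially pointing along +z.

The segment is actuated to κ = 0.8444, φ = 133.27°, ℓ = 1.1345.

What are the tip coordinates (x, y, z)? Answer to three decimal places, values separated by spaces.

-0.345 0.366 0.969

θ = κ·ℓ = 0.8444 × 1.1345 = 0.95797 rad
ρ = (1 − cos θ)/κ = (1 − 0.57518)/0.8444 = 0.50310
z = sin θ / κ = 0.81803/0.8444 = 0.96877
x = ρ cos φ = 0.50310 × cos(133.27°) = -0.34485
y = ρ sin φ = 0.50310 × sin(133.27°) = 0.36632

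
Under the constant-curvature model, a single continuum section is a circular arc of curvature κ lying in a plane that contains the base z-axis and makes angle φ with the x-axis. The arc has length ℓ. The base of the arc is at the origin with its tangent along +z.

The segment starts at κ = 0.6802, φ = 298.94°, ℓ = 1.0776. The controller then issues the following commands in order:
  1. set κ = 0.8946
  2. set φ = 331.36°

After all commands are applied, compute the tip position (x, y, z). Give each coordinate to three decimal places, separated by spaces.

initial: κ=0.6802, φ=298.94°, ℓ=1.0776
cmd 1: set κ=0.8946 → (κ,φ,ℓ)=(0.8946,298.94°,1.0776) → tip=(0.2325,-0.4204,0.9183)
cmd 2: set φ=331.36° → (κ,φ,ℓ)=(0.8946,331.36°,1.0776) → tip=(0.4216,-0.2303,0.9183)

0.422 -0.230 0.918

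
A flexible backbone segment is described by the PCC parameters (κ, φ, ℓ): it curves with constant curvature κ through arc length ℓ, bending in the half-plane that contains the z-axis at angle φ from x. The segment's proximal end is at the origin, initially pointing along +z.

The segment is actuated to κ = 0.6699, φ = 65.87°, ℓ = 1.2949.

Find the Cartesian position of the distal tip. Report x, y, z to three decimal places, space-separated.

0.216 0.481 1.139

θ = κ·ℓ = 0.6699 × 1.2949 = 0.86745 rad
ρ = (1 − cos θ)/κ = (1 − 0.64677)/0.6699 = 0.52729
z = sin θ / κ = 0.76268/0.6699 = 1.13850
x = ρ cos φ = 0.52729 × cos(65.87°) = 0.21556
y = ρ sin φ = 0.52729 × sin(65.87°) = 0.48121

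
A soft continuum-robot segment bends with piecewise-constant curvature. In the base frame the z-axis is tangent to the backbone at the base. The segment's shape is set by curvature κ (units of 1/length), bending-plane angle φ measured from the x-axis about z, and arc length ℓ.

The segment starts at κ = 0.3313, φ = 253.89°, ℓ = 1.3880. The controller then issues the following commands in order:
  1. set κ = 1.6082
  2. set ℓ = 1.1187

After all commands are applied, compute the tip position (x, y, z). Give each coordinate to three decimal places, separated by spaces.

initial: κ=0.3313, φ=253.89°, ℓ=1.3880
cmd 1: set κ=1.6082 → (κ,φ,ℓ)=(1.6082,253.89°,1.3880) → tip=(-0.2785,-0.9643,0.4907)
cmd 2: set ℓ=1.1187 → (κ,φ,ℓ)=(1.6082,253.89°,1.1187) → tip=(-0.2116,-0.7326,0.6057)

-0.212 -0.733 0.606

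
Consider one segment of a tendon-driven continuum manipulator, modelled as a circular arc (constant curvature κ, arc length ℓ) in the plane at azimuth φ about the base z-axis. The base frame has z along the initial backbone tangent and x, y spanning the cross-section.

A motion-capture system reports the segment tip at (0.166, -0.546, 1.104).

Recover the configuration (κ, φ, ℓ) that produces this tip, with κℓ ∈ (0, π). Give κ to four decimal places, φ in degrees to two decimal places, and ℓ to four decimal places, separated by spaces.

0.7390 286.91 1.2912

ρ = √(x²+y²) = √(0.166² + -0.546²) = 0.57068
φ = atan2(y, x) mod 360° = atan2(-0.546, 0.166) = 286.9108°
|p|² = ρ² + z² = 0.57068² + 1.104² = 1.54449
κ = 2ρ / |p|² = 2×0.57068 / 1.54449 = 0.73899
θ = 2·atan2(ρ, z) = 2·atan2(0.57068, 1.104) = 0.95418 rad
ℓ = θ/κ = 0.95418/0.73899 = 1.29120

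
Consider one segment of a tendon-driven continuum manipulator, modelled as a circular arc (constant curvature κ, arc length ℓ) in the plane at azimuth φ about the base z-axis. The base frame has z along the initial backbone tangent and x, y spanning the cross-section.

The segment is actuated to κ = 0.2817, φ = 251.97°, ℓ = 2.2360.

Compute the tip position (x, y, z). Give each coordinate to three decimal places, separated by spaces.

θ = κ·ℓ = 0.2817 × 2.2360 = 0.62988 rad
ρ = (1 − cos θ)/κ = (1 − 0.80810)/0.2817 = 0.68123
z = sin θ / κ = 0.58905/0.2817 = 2.09105
x = ρ cos φ = 0.68123 × cos(251.97°) = -0.21085
y = ρ sin φ = 0.68123 × sin(251.97°) = -0.64778

-0.211 -0.648 2.091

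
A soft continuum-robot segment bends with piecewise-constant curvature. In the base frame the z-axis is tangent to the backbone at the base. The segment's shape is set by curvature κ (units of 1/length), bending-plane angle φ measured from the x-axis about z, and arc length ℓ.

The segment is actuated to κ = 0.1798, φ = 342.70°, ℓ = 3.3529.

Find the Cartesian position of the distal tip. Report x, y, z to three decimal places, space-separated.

0.936 -0.292 3.153

θ = κ·ℓ = 0.1798 × 3.3529 = 0.60285 rad
ρ = (1 − cos θ)/κ = (1 − 0.82372)/0.1798 = 0.98041
z = sin θ / κ = 0.56699/0.1798 = 3.15347
x = ρ cos φ = 0.98041 × cos(342.70°) = 0.93606
y = ρ sin φ = 0.98041 × sin(342.70°) = -0.29155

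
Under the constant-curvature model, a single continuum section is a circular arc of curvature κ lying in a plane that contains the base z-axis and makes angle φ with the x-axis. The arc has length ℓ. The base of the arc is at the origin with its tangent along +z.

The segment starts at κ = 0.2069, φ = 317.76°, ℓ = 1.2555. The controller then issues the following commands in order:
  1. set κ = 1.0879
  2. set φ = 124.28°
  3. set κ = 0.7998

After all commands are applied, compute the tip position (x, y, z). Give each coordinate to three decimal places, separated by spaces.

initial: κ=0.2069, φ=317.76°, ℓ=1.2555
cmd 1: set κ=1.0879 → (κ,φ,ℓ)=(1.0879,317.76°,1.2555) → tip=(0.5420,-0.4922,0.9000)
cmd 2: set φ=124.28° → (κ,φ,ℓ)=(1.0879,124.28°,1.2555) → tip=(-0.4124,0.6050,0.9000)
cmd 3: set κ=0.7998 → (κ,φ,ℓ)=(0.7998,124.28°,1.2555) → tip=(-0.3262,0.4785,1.0549)

-0.326 0.479 1.055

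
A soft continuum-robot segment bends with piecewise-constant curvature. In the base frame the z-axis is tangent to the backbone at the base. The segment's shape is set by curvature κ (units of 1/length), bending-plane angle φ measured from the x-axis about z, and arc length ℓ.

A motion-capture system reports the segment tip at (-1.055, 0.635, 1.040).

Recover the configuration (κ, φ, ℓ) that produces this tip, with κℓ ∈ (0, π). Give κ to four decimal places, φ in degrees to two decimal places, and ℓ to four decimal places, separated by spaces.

ρ = √(x²+y²) = √(-1.055² + 0.635²) = 1.23136
φ = atan2(y, x) mod 360° = atan2(0.635, -1.055) = 148.9564°
|p|² = ρ² + z² = 1.23136² + 1.040² = 2.59785
κ = 2ρ / |p|² = 2×1.23136 / 2.59785 = 0.94798
θ = 2·atan2(ρ, z) = 2·atan2(1.23136, 1.040) = 1.73890 rad
ℓ = θ/κ = 1.73890/0.94798 = 1.83431

0.9480 148.96 1.8343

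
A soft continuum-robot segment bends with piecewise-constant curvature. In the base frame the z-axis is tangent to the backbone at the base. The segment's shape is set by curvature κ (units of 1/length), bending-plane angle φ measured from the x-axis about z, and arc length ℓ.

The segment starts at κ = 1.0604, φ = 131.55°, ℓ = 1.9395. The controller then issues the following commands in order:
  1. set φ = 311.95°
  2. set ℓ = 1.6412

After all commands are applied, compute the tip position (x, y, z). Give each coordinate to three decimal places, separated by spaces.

initial: κ=1.0604, φ=131.55°, ℓ=1.9395
cmd 1: set φ=311.95° → (κ,φ,ℓ)=(1.0604,311.95°,1.9395) → tip=(0.9248,-1.0289,0.8339)
cmd 2: set ℓ=1.6412 → (κ,φ,ℓ)=(1.0604,311.95°,1.6412) → tip=(0.7368,-0.8197,0.9295)

0.737 -0.820 0.930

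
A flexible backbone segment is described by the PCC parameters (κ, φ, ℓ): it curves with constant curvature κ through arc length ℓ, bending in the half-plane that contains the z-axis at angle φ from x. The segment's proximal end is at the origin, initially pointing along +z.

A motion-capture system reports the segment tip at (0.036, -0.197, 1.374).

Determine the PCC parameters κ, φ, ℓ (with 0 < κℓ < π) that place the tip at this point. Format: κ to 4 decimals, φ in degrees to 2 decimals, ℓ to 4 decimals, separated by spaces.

ρ = √(x²+y²) = √(0.036² + -0.197²) = 0.20026
φ = atan2(y, x) mod 360° = atan2(-0.197, 0.036) = 280.3560°
|p|² = ρ² + z² = 0.20026² + 1.374² = 1.92798
κ = 2ρ / |p|² = 2×0.20026 / 1.92798 = 0.20774
θ = 2·atan2(ρ, z) = 2·atan2(0.20026, 1.374) = 0.28946 rad
ℓ = θ/κ = 0.28946/0.20774 = 1.39338

0.2077 280.36 1.3934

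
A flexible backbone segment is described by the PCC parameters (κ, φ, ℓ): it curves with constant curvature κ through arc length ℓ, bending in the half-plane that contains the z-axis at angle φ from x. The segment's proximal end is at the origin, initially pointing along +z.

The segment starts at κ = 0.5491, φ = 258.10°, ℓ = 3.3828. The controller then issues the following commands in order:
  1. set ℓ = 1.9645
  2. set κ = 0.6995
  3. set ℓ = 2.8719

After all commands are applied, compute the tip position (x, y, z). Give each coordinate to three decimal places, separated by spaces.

initial: κ=0.5491, φ=258.10°, ℓ=3.3828
cmd 1: set ℓ=1.9645 → (κ,φ,ℓ)=(0.5491,258.10°,1.9645) → tip=(-0.1981,-0.9401,1.6051)
cmd 2: set κ=0.6995 → (κ,φ,ℓ)=(0.6995,258.10°,1.9645) → tip=(-0.2372,-1.1256,1.4020)
cmd 3: set ℓ=2.8719 → (κ,φ,ℓ)=(0.6995,258.10°,2.8719) → tip=(-0.4198,-1.9923,1.2946)

-0.420 -1.992 1.295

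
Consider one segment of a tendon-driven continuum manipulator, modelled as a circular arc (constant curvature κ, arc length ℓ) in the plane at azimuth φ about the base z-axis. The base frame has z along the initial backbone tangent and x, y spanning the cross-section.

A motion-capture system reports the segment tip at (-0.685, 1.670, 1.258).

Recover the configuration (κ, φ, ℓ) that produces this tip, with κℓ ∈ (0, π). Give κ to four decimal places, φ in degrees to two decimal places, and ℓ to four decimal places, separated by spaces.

ρ = √(x²+y²) = √(-0.685² + 1.670²) = 1.80503
φ = atan2(y, x) mod 360° = atan2(1.670, -0.685) = 112.3024°
|p|² = ρ² + z² = 1.80503² + 1.258² = 4.84069
κ = 2ρ / |p|² = 2×1.80503 / 4.84069 = 0.74577
θ = 2·atan2(ρ, z) = 2·atan2(1.80503, 1.258) = 1.92425 rad
ℓ = θ/κ = 1.92425/0.74577 = 2.58021

0.7458 112.30 2.5802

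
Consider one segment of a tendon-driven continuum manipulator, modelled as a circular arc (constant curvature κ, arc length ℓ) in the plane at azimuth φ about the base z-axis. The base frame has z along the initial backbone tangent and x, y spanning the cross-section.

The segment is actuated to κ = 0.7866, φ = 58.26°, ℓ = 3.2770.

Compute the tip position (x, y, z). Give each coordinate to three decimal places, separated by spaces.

1.234 1.995 0.679

θ = κ·ℓ = 0.7866 × 3.2770 = 2.57769 rad
ρ = (1 − cos θ)/κ = (1 − -0.84517)/0.7866 = 2.34576
z = sin θ / κ = 0.53449/0.7866 = 0.67949
x = ρ cos φ = 2.34576 × cos(58.26°) = 1.23402
y = ρ sin φ = 2.34576 × sin(58.26°) = 1.99494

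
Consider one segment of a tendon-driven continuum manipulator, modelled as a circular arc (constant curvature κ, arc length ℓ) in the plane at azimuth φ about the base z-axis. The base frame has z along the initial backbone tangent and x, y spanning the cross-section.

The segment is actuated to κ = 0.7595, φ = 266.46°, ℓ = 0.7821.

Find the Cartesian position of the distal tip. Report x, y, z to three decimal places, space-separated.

-0.014 -0.225 0.737

θ = κ·ℓ = 0.7595 × 0.7821 = 0.59400 rad
ρ = (1 − cos θ)/κ = (1 − 0.82871)/0.7595 = 0.22554
z = sin θ / κ = 0.55968/0.7595 = 0.73691
x = ρ cos φ = 0.22554 × cos(266.46°) = -0.01393
y = ρ sin φ = 0.22554 × sin(266.46°) = -0.22511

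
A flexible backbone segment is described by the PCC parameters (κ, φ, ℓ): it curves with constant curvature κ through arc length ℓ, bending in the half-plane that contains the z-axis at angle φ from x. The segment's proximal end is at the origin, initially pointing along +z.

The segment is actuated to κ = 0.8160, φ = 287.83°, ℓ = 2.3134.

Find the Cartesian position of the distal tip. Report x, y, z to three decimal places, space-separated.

θ = κ·ℓ = 0.8160 × 2.3134 = 1.88773 rad
ρ = (1 − cos θ)/κ = (1 − -0.31166)/0.8160 = 1.60742
z = sin θ / κ = 0.95019/0.8160 = 1.16445
x = ρ cos φ = 1.60742 × cos(287.83°) = 0.49218
y = ρ sin φ = 1.60742 × sin(287.83°) = -1.53022

0.492 -1.530 1.164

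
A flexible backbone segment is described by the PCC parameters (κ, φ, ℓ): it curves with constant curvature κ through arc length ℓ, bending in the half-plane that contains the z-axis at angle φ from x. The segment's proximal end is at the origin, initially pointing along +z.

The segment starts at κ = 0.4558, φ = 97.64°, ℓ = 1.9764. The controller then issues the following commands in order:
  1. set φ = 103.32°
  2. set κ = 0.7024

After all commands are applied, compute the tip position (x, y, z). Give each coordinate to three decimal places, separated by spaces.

initial: κ=0.4558, φ=97.64°, ℓ=1.9764
cmd 1: set φ=103.32° → (κ,φ,ℓ)=(0.4558,103.32°,1.9764) → tip=(-0.1916,0.8092,1.7197)
cmd 2: set κ=0.7024 → (κ,φ,ℓ)=(0.7024,103.32°,1.9764) → tip=(-0.2685,1.1339,1.4000)

-0.268 1.134 1.400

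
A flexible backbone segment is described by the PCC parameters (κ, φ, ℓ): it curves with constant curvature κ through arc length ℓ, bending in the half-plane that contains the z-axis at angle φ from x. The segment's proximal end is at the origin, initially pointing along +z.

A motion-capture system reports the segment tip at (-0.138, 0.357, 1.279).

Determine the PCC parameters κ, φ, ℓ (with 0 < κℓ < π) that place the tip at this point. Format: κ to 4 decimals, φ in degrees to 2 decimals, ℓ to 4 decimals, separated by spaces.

ρ = √(x²+y²) = √(-0.138² + 0.357²) = 0.38274
φ = atan2(y, x) mod 360° = atan2(0.357, -0.138) = 111.1342°
|p|² = ρ² + z² = 0.38274² + 1.279² = 1.78233
κ = 2ρ / |p|² = 2×0.38274 / 1.78233 = 0.42949
θ = 2·atan2(ρ, z) = 2·atan2(0.38274, 1.279) = 0.58154 rad
ℓ = θ/κ = 0.58154/0.42949 = 1.35404

0.4295 111.13 1.3540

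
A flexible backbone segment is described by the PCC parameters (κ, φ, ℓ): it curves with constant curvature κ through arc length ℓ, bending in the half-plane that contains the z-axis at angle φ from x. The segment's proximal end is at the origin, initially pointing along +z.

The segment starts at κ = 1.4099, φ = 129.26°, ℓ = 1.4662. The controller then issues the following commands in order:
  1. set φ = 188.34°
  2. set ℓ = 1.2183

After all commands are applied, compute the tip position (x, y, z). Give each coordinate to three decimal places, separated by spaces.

-0.804 -0.118 0.702

initial: κ=1.4099, φ=129.26°, ℓ=1.4662
cmd 1: set φ=188.34° → (κ,φ,ℓ)=(1.4099,188.34°,1.4662) → tip=(-1.0360,-0.1519,0.6237)
cmd 2: set ℓ=1.2183 → (κ,φ,ℓ)=(1.4099,188.34°,1.2183) → tip=(-0.8045,-0.1179,0.7016)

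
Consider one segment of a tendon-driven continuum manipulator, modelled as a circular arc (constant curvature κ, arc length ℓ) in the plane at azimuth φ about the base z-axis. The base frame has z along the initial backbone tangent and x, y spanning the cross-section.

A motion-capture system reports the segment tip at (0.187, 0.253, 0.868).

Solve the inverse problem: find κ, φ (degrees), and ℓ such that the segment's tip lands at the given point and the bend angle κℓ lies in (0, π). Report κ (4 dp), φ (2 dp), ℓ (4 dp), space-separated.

0.7382 53.53 0.9421

ρ = √(x²+y²) = √(0.187² + 0.253²) = 0.31461
φ = atan2(y, x) mod 360° = atan2(0.253, 0.187) = 53.5308°
|p|² = ρ² + z² = 0.31461² + 0.868² = 0.85240
κ = 2ρ / |p|² = 2×0.31461 / 0.85240 = 0.73817
θ = 2·atan2(ρ, z) = 2·atan2(0.31461, 0.868) = 0.69545 rad
ℓ = θ/κ = 0.69545/0.73817 = 0.94213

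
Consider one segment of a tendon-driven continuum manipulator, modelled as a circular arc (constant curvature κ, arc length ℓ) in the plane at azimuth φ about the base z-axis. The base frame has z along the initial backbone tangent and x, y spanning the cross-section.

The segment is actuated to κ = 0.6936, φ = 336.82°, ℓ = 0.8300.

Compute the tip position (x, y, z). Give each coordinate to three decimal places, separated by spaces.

0.214 -0.091 0.785

θ = κ·ℓ = 0.6936 × 0.8300 = 0.57569 rad
ρ = (1 − cos θ)/κ = (1 − 0.83882)/0.6936 = 0.23238
z = sin θ / κ = 0.54441/0.6936 = 0.78491
x = ρ cos φ = 0.23238 × cos(336.82°) = 0.21362
y = ρ sin φ = 0.23238 × sin(336.82°) = -0.09147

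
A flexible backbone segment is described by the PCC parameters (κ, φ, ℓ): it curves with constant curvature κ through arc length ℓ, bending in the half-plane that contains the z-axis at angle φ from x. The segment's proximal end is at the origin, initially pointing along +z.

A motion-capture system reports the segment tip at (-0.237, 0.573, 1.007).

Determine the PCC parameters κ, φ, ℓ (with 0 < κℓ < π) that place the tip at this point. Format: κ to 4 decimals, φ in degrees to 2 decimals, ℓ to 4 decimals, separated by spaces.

ρ = √(x²+y²) = √(-0.237² + 0.573²) = 0.62008
φ = atan2(y, x) mod 360° = atan2(0.573, -0.237) = 112.4706°
|p|² = ρ² + z² = 0.62008² + 1.007² = 1.39855
κ = 2ρ / |p|² = 2×0.62008 / 1.39855 = 0.88675
θ = 2·atan2(ρ, z) = 2·atan2(0.62008, 1.007) = 1.10387 rad
ℓ = θ/κ = 1.10387/0.88675 = 1.24485

0.8867 112.47 1.2448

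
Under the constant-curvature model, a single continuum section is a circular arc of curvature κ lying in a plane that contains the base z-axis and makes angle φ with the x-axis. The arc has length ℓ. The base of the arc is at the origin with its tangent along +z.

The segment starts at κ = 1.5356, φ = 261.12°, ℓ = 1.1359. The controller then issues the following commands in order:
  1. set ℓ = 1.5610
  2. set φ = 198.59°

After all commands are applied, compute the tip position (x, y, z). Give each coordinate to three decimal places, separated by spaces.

-1.071 -0.360 0.441

initial: κ=1.5356, φ=261.12°, ℓ=1.1359
cmd 1: set ℓ=1.5610 → (κ,φ,ℓ)=(1.5356,261.12°,1.5610) → tip=(-0.1745,-1.1166,0.4413)
cmd 2: set φ=198.59° → (κ,φ,ℓ)=(1.5356,198.59°,1.5610) → tip=(-1.0712,-0.3603,0.4413)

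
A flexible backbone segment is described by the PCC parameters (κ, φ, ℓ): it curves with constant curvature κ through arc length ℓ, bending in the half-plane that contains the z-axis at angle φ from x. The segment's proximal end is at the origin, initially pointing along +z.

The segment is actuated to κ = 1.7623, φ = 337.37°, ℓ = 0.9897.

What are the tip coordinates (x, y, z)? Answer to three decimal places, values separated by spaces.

0.614 -0.256 0.559

θ = κ·ℓ = 1.7623 × 0.9897 = 1.74415 rad
ρ = (1 − cos θ)/κ = (1 − -0.17249)/1.7623 = 0.66532
z = sin θ / κ = 0.98501/1.7623 = 0.55894
x = ρ cos φ = 0.66532 × cos(337.37°) = 0.61409
y = ρ sin φ = 0.66532 × sin(337.37°) = -0.25600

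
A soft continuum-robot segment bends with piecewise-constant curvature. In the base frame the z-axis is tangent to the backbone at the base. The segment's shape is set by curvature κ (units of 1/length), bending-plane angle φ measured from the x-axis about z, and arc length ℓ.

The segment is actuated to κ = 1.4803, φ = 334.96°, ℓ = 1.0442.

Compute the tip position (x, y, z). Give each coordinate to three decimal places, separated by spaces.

0.597 -0.279 0.675

θ = κ·ℓ = 1.4803 × 1.0442 = 1.54573 rad
ρ = (1 − cos θ)/κ = (1 − 0.02506)/1.4803 = 0.65861
z = sin θ / κ = 0.99969/1.4803 = 0.67533
x = ρ cos φ = 0.65861 × cos(334.96°) = 0.59671
y = ρ sin φ = 0.65861 × sin(334.96°) = -0.27876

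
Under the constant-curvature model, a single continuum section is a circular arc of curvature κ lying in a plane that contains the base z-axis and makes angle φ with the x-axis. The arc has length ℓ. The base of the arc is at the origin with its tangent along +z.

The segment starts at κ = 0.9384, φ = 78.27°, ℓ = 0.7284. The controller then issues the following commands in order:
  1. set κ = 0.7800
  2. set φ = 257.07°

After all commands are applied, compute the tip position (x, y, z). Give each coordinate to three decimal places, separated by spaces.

-0.045 -0.196 0.690

initial: κ=0.9384, φ=78.27°, ℓ=0.7284
cmd 1: set κ=0.7800 → (κ,φ,ℓ)=(0.7800,78.27°,0.7284) → tip=(0.0409,0.1972,0.6898)
cmd 2: set φ=257.07° → (κ,φ,ℓ)=(0.7800,257.07°,0.7284) → tip=(-0.0451,-0.1963,0.6898)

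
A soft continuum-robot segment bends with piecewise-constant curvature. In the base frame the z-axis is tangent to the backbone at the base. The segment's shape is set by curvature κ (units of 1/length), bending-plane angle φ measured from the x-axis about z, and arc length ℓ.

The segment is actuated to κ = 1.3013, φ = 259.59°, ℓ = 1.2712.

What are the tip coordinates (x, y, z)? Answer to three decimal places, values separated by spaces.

θ = κ·ℓ = 1.3013 × 1.2712 = 1.65421 rad
ρ = (1 − cos θ)/κ = (1 − -0.08332)/1.3013 = 0.83249
z = sin θ / κ = 0.99652/1.3013 = 0.76579
x = ρ cos φ = 0.83249 × cos(259.59°) = -0.15042
y = ρ sin φ = 0.83249 × sin(259.59°) = -0.81879

-0.150 -0.819 0.766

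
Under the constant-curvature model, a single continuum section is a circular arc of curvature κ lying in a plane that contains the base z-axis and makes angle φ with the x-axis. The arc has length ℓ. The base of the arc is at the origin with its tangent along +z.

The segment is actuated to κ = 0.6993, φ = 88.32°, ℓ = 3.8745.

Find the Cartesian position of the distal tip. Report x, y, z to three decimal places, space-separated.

0.080 2.727 0.599

θ = κ·ℓ = 0.6993 × 3.8745 = 2.70944 rad
ρ = (1 − cos θ)/κ = (1 − -0.90807)/0.6993 = 2.72854
z = sin θ / κ = 0.41883/0.6993 = 0.59893
x = ρ cos φ = 2.72854 × cos(88.32°) = 0.07999
y = ρ sin φ = 2.72854 × sin(88.32°) = 2.72736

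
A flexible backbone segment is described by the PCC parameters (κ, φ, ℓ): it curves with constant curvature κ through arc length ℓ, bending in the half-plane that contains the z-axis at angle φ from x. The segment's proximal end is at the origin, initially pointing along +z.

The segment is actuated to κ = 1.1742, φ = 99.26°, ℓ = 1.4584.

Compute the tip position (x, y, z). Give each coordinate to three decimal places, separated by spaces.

-0.156 0.959 0.843

θ = κ·ℓ = 1.1742 × 1.4584 = 1.71245 rad
ρ = (1 − cos θ)/κ = (1 − -0.14118)/1.1742 = 0.97188
z = sin θ / κ = 0.98998/1.1742 = 0.84311
x = ρ cos φ = 0.97188 × cos(99.26°) = -0.15639
y = ρ sin φ = 0.97188 × sin(99.26°) = 0.95922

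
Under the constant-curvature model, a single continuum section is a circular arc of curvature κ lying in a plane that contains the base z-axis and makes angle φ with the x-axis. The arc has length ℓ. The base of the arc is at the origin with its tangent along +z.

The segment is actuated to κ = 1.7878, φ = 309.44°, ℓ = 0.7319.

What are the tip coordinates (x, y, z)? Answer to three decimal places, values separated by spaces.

θ = κ·ℓ = 1.7878 × 0.7319 = 1.30849 rad
ρ = (1 − cos θ)/κ = (1 − 0.25931)/1.7878 = 0.41430
z = sin θ / κ = 0.96579/1.7878 = 0.54021
x = ρ cos φ = 0.41430 × cos(309.44°) = 0.26319
y = ρ sin φ = 0.41430 × sin(309.44°) = -0.31996

0.263 -0.320 0.540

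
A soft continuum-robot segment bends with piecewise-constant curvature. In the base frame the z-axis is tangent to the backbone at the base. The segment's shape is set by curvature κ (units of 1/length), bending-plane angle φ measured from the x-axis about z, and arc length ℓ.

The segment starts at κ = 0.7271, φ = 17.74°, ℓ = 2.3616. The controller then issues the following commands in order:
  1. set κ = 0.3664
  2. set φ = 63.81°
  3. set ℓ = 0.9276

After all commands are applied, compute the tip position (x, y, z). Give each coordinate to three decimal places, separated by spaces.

0.069 0.140 0.910

initial: κ=0.7271, φ=17.74°, ℓ=2.3616
cmd 1: set κ=0.3664 → (κ,φ,ℓ)=(0.3664,17.74°,2.3616) → tip=(0.9139,0.2924,2.0777)
cmd 2: set φ=63.81° → (κ,φ,ℓ)=(0.3664,63.81°,2.3616) → tip=(0.4235,0.8610,2.0777)
cmd 3: set ℓ=0.9276 → (κ,φ,ℓ)=(0.3664,63.81°,0.9276) → tip=(0.0689,0.1401,0.9098)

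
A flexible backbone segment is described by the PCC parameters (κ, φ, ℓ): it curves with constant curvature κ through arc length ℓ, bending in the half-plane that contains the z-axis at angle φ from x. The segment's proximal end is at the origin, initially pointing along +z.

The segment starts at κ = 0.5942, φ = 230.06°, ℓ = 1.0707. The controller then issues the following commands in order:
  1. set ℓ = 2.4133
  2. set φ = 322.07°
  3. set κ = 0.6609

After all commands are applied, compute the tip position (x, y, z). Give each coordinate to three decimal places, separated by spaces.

initial: κ=0.5942, φ=230.06°, ℓ=1.0707
cmd 1: set ℓ=2.4133 → (κ,φ,ℓ)=(0.5942,230.06°,2.4133) → tip=(-0.9331,-1.1144,1.6672)
cmd 2: set φ=322.07° → (κ,φ,ℓ)=(0.5942,322.07°,2.4133) → tip=(1.1464,-0.8934,1.6672)
cmd 3: set κ=0.6609 → (κ,φ,ℓ)=(0.6609,322.07°,2.4133) → tip=(1.2223,-0.9526,1.5126)

1.222 -0.953 1.513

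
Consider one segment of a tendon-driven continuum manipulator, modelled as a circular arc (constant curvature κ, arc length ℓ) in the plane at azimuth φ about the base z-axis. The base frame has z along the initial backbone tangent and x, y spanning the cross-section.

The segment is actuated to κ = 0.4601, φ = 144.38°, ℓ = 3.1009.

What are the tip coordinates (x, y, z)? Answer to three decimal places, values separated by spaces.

θ = κ·ℓ = 0.4601 × 3.1009 = 1.42672 rad
ρ = (1 − cos θ)/κ = (1 − 0.14357)/0.4601 = 1.86139
z = sin θ / κ = 0.98964/0.4601 = 2.15092
x = ρ cos φ = 1.86139 × cos(144.38°) = -1.51312
y = ρ sin φ = 1.86139 × sin(144.38°) = 1.08409

-1.513 1.084 2.151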